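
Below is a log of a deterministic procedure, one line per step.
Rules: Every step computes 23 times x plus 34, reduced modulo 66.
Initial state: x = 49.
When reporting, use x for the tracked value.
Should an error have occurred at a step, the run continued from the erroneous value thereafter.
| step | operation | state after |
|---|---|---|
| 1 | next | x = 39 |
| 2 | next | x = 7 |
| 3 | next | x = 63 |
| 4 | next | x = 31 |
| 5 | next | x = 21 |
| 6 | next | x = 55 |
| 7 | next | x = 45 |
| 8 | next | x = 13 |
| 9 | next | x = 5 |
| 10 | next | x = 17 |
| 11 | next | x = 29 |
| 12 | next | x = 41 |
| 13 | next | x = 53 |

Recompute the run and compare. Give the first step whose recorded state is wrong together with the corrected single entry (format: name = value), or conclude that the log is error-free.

step 1: x = (23*49 + 34) mod 66 = 39 -> same as recorded
step 2: x = (23*39 + 34) mod 66 = 7 -> no discrepancy
step 3: x = (23*7 + 34) mod 66 = 63 -> verified
step 4: x = (23*63 + 34) mod 66 = 31 -> in agreement
step 5: x = (23*31 + 34) mod 66 = 21 -> checks out
step 6: x = (23*21 + 34) mod 66 = 55 -> checks out
step 7: x = (23*55 + 34) mod 66 = 45 -> checks out
step 8: x = (23*45 + 34) mod 66 = 13 -> consistent with the log
step 9: x = (23*13 + 34) mod 66 = 3 -> a discrepancy with the log
The audit stops at step 9: the recorded entry is wrong and should be x = 3.

step 9, x = 3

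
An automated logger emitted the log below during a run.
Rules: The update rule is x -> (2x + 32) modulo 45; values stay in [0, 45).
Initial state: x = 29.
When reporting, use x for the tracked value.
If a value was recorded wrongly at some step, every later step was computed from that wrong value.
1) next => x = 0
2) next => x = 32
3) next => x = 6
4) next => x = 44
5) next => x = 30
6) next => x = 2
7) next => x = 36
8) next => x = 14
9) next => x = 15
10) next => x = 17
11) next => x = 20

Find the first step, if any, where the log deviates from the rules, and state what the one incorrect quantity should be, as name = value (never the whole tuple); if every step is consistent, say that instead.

step 1: x = (2*29 + 32) mod 45 = 0 -> same as recorded
step 2: x = (2*0 + 32) mod 45 = 32 -> exactly as logged
step 3: x = (2*32 + 32) mod 45 = 6 -> matches
step 4: x = (2*6 + 32) mod 45 = 44 -> matches
step 5: x = (2*44 + 32) mod 45 = 30 -> confirmed correct
step 6: x = (2*30 + 32) mod 45 = 2 -> agrees with the log
step 7: x = (2*2 + 32) mod 45 = 36 -> matches
step 8: x = (2*36 + 32) mod 45 = 14 -> verified
step 9: x = (2*14 + 32) mod 45 = 15 -> checks out
step 10: x = (2*15 + 32) mod 45 = 17 -> in agreement
step 11: x = (2*17 + 32) mod 45 = 21 -> the entry is off here
First deviation found at step 11; the corrected entry is x = 21.

step 11, x = 21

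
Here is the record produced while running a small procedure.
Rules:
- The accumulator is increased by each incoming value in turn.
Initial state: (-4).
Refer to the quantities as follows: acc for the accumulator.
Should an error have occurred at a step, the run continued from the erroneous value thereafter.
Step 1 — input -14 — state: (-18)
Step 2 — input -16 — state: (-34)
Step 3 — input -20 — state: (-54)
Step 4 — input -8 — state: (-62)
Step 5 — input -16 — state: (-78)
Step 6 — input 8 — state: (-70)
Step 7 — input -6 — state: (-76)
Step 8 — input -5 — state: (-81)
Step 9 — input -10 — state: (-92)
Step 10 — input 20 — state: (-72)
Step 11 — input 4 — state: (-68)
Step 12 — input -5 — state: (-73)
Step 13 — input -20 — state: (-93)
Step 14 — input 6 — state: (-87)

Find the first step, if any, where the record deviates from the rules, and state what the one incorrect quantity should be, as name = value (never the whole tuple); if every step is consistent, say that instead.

step 9, acc = -91

Recomputing the run from the initial state:
step 1: acc = -18
step 2: acc = -34
step 3: acc = -54
step 4: acc = -62
step 5: acc = -78
step 6: acc = -70
step 7: acc = -76
step 8: acc = -81
step 9: acc = -91
step 10: acc = -71
step 11: acc = -67
step 12: acc = -72
step 13: acc = -92
step 14: acc = -86
The first disagreement with the record is at step 9, where the value should be acc = -91.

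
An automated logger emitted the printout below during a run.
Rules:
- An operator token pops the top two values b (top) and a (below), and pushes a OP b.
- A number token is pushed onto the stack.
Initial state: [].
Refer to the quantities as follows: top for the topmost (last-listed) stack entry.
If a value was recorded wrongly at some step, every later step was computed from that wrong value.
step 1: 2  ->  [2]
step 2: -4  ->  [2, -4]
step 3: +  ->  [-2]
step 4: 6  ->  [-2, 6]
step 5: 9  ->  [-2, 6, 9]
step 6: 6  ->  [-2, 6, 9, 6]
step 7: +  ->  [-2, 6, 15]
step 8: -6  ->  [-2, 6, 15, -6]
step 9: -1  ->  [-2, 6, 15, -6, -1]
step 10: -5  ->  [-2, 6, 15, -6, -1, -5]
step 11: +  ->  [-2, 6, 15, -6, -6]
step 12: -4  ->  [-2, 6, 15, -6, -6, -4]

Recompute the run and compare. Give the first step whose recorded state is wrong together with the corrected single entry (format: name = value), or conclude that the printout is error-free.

no error

step 1: push 2: top = 2 -> exactly as logged
step 2: push -4: top = -4 -> matches
step 3: 2 + -4 = -2 -> agrees with the printout
step 4: push 6: top = 6 -> verified
step 5: push 9: top = 9 -> agrees with the printout
step 6: push 6: top = 6 -> no discrepancy
step 7: 9 + 6 = 15 -> in agreement
step 8: push -6: top = -6 -> confirmed correct
step 9: push -1: top = -1 -> in agreement
step 10: push -5: top = -5 -> checks out
step 11: -1 + -5 = -6 -> confirmed correct
step 12: push -4: top = -4 -> exactly as logged
All steps check out; nothing to correct.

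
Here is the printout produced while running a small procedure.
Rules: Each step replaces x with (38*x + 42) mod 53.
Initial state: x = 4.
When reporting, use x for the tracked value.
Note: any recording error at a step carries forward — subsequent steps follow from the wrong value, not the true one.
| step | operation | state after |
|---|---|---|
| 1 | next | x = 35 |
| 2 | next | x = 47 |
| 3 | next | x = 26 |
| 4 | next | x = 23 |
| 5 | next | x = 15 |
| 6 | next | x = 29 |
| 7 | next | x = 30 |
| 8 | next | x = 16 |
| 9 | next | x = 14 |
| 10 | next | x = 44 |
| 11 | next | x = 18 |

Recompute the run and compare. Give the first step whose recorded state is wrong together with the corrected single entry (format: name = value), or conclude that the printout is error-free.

Recomputing the run from the initial state:
step 1: x = 35
step 2: x = 47
step 3: x = 26
step 4: x = 23
step 5: x = 15
step 6: x = 29
step 7: x = 31
step 8: x = 1
step 9: x = 27
step 10: x = 8
step 11: x = 28
The first disagreement with the printout is at step 7, where the value should be x = 31.

step 7, x = 31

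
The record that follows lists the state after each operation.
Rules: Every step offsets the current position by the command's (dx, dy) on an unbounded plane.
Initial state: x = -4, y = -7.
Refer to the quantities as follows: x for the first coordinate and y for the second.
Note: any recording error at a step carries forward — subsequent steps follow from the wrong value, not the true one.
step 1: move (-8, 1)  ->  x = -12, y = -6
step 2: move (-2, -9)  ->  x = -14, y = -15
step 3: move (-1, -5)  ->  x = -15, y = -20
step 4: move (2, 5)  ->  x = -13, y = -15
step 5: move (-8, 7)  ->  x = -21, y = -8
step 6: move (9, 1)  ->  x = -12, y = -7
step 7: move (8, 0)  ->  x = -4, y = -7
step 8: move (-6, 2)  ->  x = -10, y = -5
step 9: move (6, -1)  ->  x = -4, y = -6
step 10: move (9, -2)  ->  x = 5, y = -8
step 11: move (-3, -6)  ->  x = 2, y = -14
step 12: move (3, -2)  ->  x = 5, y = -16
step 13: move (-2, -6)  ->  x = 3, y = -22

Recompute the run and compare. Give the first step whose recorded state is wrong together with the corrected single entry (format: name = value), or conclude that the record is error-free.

Step 1: x = -4 + (-8) = -12, y = -7 + (1) = -6 — exactly as logged.
Step 2: x = -12 + (-2) = -14, y = -6 + (-9) = -15 — in agreement.
Step 3: x = -14 + (-1) = -15, y = -15 + (-5) = -20 — verified.
Step 4: x = -15 + (2) = -13, y = -20 + (5) = -15 — same as recorded.
Step 5: x = -13 + (-8) = -21, y = -15 + (7) = -8 — verified.
Step 6: x = -21 + (9) = -12, y = -8 + (1) = -7 — confirmed correct.
Step 7: x = -12 + (8) = -4, y = -7 + (0) = -7 — matches.
Step 8: x = -4 + (-6) = -10, y = -7 + (2) = -5 — verified.
Step 9: x = -10 + (6) = -4, y = -5 + (-1) = -6 — exactly as logged.
Step 10: x = -4 + (9) = 5, y = -6 + (-2) = -8 — in agreement.
Step 11: x = 5 + (-3) = 2, y = -8 + (-6) = -14 — same as recorded.
Step 12: x = 2 + (3) = 5, y = -14 + (-2) = -16 — consistent with the record.
Step 13: x = 5 + (-2) = 3, y = -16 + (-6) = -22 — no discrepancy.
No step deviates from the rules.

no error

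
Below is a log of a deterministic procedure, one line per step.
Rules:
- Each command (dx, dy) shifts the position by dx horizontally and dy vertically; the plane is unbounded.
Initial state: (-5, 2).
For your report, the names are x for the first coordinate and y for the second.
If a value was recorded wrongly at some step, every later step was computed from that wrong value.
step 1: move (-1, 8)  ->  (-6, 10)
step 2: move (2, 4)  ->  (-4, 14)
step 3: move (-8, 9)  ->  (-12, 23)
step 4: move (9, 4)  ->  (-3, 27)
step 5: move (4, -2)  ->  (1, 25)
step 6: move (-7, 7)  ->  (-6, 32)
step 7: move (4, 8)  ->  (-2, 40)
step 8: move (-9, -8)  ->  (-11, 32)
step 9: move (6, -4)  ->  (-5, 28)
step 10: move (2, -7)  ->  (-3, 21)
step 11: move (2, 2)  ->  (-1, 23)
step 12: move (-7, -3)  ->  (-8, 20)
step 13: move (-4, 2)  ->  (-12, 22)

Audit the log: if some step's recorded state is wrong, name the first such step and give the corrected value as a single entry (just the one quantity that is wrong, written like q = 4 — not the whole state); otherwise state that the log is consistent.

Step 1: x = -5 + (-1) = -6, y = 2 + (8) = 10 — confirmed correct.
Step 2: x = -6 + (2) = -4, y = 10 + (4) = 14 — matches.
Step 3: x = -4 + (-8) = -12, y = 14 + (9) = 23 — confirmed correct.
Step 4: x = -12 + (9) = -3, y = 23 + (4) = 27 — same as recorded.
Step 5: x = -3 + (4) = 1, y = 27 + (-2) = 25 — verified.
Step 6: x = 1 + (-7) = -6, y = 25 + (7) = 32 — same as recorded.
Step 7: x = -6 + (4) = -2, y = 32 + (8) = 40 — exactly as logged.
Step 8: x = -2 + (-9) = -11, y = 40 + (-8) = 32 — consistent with the log.
Step 9: x = -11 + (6) = -5, y = 32 + (-4) = 28 — matches.
Step 10: x = -5 + (2) = -3, y = 28 + (-7) = 21 — confirmed correct.
Step 11: x = -3 + (2) = -1, y = 21 + (2) = 23 — exactly as logged.
Step 12: x = -1 + (-7) = -8, y = 23 + (-3) = 20 — agrees with the log.
Step 13: x = -8 + (-4) = -12, y = 20 + (2) = 22 — agrees with the log.
Nothing is out of place; the run is error-free.

no error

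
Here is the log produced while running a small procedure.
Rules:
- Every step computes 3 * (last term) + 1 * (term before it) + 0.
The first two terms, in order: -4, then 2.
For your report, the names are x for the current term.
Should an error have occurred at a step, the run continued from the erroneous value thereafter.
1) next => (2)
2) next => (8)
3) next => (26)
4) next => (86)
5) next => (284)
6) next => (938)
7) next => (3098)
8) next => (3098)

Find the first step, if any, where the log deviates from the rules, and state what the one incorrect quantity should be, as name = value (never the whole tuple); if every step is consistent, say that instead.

Step 1: x = 3*(2) + (1)*(-4) + (0) = 2 — no discrepancy.
Step 2: x = 3*(2) + (1)*(2) + (0) = 8 — verified.
Step 3: x = 3*(8) + (1)*(2) + (0) = 26 — same as recorded.
Step 4: x = 3*(26) + (1)*(8) + (0) = 86 — checks out.
Step 5: x = 3*(86) + (1)*(26) + (0) = 284 — exactly as logged.
Step 6: x = 3*(284) + (1)*(86) + (0) = 938 — confirmed correct.
Step 7: x = 3*(938) + (1)*(284) + (0) = 3098 — exactly as logged.
Step 8: x = 3*(3098) + (1)*(938) + (0) = 10232 — not what was recorded.
Step 8 is the first one off; corrected, x = 10232.

step 8, x = 10232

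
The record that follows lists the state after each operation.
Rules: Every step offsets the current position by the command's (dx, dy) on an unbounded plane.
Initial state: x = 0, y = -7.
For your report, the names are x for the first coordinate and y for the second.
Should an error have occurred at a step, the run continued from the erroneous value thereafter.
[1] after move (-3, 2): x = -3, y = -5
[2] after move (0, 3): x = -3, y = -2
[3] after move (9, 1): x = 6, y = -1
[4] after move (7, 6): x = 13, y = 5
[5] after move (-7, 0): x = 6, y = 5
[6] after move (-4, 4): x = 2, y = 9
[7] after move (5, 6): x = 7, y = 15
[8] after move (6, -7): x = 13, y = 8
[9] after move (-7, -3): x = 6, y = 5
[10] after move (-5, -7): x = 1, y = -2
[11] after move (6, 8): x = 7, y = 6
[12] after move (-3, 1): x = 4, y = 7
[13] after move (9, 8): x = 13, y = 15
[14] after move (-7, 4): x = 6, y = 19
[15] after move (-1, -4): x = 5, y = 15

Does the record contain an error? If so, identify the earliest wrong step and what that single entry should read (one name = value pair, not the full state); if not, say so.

1. x = 0 + (-3) = -3, y = -7 + (2) = -5 (exactly as logged)
2. x = -3 + (0) = -3, y = -5 + (3) = -2 (checks out)
3. x = -3 + (9) = 6, y = -2 + (1) = -1 (matches)
4. x = 6 + (7) = 13, y = -1 + (6) = 5 (no discrepancy)
5. x = 13 + (-7) = 6, y = 5 + (0) = 5 (same as recorded)
6. x = 6 + (-4) = 2, y = 5 + (4) = 9 (in agreement)
7. x = 2 + (5) = 7, y = 9 + (6) = 15 (matches)
8. x = 7 + (6) = 13, y = 15 + (-7) = 8 (verified)
9. x = 13 + (-7) = 6, y = 8 + (-3) = 5 (exactly as logged)
10. x = 6 + (-5) = 1, y = 5 + (-7) = -2 (consistent with the record)
11. x = 1 + (6) = 7, y = -2 + (8) = 6 (agrees with the record)
12. x = 7 + (-3) = 4, y = 6 + (1) = 7 (in agreement)
13. x = 4 + (9) = 13, y = 7 + (8) = 15 (consistent with the record)
14. x = 13 + (-7) = 6, y = 15 + (4) = 19 (verified)
15. x = 6 + (-1) = 5, y = 19 + (-4) = 15 (agrees with the record)
Every step is consistent.

no error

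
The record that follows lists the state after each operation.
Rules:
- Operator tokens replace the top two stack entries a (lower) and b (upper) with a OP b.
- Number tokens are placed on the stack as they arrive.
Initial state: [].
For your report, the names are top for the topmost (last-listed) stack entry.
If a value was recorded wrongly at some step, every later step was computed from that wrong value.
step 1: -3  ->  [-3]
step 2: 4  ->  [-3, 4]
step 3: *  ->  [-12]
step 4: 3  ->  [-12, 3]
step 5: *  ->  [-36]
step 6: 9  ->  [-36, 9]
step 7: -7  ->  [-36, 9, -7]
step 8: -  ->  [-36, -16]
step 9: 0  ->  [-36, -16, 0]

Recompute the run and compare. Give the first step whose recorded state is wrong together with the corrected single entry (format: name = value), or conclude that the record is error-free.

Step 1: push -3: top = -3 — no discrepancy.
Step 2: push 4: top = 4 — same as recorded.
Step 3: -3 * 4 = -12 — in agreement.
Step 4: push 3: top = 3 — exactly as logged.
Step 5: -12 * 3 = -36 — same as recorded.
Step 6: push 9: top = 9 — consistent with the record.
Step 7: push -7: top = -7 — matches.
Step 8: 9 - -7 = 16 — not what was recorded.
First incorrect step: 8; the correct value is top = 16.

step 8, top = 16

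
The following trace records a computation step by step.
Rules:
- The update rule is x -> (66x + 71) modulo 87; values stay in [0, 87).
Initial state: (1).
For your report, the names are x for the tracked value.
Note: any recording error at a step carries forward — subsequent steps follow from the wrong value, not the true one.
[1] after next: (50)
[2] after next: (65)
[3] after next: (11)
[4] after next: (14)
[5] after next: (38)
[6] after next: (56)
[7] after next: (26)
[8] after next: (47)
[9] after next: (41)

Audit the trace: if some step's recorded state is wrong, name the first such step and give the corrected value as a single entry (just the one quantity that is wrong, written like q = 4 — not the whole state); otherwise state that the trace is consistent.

no error

1. x = (66*1 + 71) mod 87 = 50 (checks out)
2. x = (66*50 + 71) mod 87 = 65 (in agreement)
3. x = (66*65 + 71) mod 87 = 11 (in agreement)
4. x = (66*11 + 71) mod 87 = 14 (same as recorded)
5. x = (66*14 + 71) mod 87 = 38 (agrees with the trace)
6. x = (66*38 + 71) mod 87 = 56 (in agreement)
7. x = (66*56 + 71) mod 87 = 26 (agrees with the trace)
8. x = (66*26 + 71) mod 87 = 47 (confirmed correct)
9. x = (66*47 + 71) mod 87 = 41 (matches)
The recomputation confirms every line.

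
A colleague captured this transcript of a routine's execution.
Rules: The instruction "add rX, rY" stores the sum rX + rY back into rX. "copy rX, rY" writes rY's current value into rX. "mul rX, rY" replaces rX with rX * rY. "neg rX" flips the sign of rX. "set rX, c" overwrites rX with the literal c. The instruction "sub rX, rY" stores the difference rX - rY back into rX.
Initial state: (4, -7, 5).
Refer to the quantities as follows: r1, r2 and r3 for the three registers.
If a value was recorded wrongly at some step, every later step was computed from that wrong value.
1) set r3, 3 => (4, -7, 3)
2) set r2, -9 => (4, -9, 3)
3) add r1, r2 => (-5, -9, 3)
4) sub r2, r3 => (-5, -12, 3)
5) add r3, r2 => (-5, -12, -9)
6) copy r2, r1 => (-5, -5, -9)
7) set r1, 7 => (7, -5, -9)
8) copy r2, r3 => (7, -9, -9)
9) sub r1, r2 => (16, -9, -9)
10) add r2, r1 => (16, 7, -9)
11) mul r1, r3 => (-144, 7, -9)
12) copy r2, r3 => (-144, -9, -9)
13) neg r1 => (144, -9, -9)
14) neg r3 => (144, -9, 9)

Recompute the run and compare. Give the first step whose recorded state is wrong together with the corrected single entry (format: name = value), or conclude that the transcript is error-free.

step 1: r3 = 3 -> agrees with the transcript
step 2: r2 = -9 -> consistent with the transcript
step 3: r1 = 4 + -9 = -5 -> consistent with the transcript
step 4: r2 = -9 - 3 = -12 -> agrees with the transcript
step 5: r3 = 3 + -12 = -9 -> confirmed correct
step 6: r2 = -5 -> matches
step 7: r1 = 7 -> agrees with the transcript
step 8: r2 = -9 -> agrees with the transcript
step 9: r1 = 7 - -9 = 16 -> checks out
step 10: r2 = -9 + 16 = 7 -> checks out
step 11: r1 = 16 * -9 = -144 -> no discrepancy
step 12: r2 = -9 -> consistent with the transcript
step 13: r1 = -(-144) = 144 -> exactly as logged
step 14: r3 = -(-9) = 9 -> checks out
All entries verified; no error found.

no error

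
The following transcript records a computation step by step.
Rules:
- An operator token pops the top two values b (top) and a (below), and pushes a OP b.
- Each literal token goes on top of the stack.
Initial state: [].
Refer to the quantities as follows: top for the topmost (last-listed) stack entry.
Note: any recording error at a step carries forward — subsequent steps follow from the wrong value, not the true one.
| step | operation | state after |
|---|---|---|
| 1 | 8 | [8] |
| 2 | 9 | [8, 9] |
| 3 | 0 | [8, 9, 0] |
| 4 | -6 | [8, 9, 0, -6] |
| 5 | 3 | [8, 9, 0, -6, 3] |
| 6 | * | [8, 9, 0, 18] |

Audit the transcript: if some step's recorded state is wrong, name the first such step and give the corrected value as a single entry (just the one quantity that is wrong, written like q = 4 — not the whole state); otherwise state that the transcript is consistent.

Step 1: push 8: top = 8 — agrees with the transcript.
Step 2: push 9: top = 9 — exactly as logged.
Step 3: push 0: top = 0 — confirmed correct.
Step 4: push -6: top = -6 — consistent with the transcript.
Step 5: push 3: top = 3 — confirmed correct.
Step 6: -6 * 3 = -18 — a discrepancy with the transcript.
The audit stops at step 6: the recorded entry is wrong and should be top = -18.

step 6, top = -18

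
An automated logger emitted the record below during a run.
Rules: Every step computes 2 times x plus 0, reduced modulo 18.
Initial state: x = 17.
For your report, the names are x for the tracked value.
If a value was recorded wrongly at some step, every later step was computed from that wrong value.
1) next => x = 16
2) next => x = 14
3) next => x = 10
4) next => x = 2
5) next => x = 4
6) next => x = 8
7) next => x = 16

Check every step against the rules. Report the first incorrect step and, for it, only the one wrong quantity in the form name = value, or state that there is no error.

step 1: x = (2*17 + 0) mod 18 = 16 -> same as recorded
step 2: x = (2*16 + 0) mod 18 = 14 -> consistent with the record
step 3: x = (2*14 + 0) mod 18 = 10 -> exactly as logged
step 4: x = (2*10 + 0) mod 18 = 2 -> checks out
step 5: x = (2*2 + 0) mod 18 = 4 -> matches
step 6: x = (2*4 + 0) mod 18 = 8 -> matches
step 7: x = (2*8 + 0) mod 18 = 16 -> same as recorded
All steps check out; nothing to correct.

no error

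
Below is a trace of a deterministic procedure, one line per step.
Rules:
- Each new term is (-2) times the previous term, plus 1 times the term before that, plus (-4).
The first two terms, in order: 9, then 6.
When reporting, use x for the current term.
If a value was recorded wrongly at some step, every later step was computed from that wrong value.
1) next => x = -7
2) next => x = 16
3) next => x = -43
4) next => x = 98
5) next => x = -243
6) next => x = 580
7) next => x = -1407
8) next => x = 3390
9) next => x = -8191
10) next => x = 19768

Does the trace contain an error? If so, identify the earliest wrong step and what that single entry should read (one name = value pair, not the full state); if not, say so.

Recomputing the run from the initial state:
step 1: x = -7
step 2: x = 16
step 3: x = -43
step 4: x = 98
step 5: x = -243
step 6: x = 580
step 7: x = -1407
step 8: x = 3390
step 9: x = -8191
step 10: x = 19768
This matches the trace at every step.

no error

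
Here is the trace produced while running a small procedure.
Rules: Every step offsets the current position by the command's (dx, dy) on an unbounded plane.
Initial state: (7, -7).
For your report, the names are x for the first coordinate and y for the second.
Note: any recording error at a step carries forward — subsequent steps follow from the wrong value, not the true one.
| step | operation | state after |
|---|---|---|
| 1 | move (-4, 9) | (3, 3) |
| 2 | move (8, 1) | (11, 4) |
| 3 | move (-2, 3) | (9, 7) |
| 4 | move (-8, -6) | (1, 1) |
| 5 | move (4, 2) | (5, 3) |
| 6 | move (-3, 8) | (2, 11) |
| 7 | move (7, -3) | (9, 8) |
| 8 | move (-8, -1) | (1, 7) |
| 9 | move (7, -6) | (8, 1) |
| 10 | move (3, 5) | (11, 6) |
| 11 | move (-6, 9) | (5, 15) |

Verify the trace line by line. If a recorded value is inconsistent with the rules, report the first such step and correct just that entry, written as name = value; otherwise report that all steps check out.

Recomputing the run from the initial state:
step 1: x = 3, y = 2
step 2: x = 11, y = 3
step 3: x = 9, y = 6
step 4: x = 1, y = 0
step 5: x = 5, y = 2
step 6: x = 2, y = 10
step 7: x = 9, y = 7
step 8: x = 1, y = 6
step 9: x = 8, y = 0
step 10: x = 11, y = 5
step 11: x = 5, y = 14
The first disagreement with the trace is at step 1, where the value should be y = 2.

step 1, y = 2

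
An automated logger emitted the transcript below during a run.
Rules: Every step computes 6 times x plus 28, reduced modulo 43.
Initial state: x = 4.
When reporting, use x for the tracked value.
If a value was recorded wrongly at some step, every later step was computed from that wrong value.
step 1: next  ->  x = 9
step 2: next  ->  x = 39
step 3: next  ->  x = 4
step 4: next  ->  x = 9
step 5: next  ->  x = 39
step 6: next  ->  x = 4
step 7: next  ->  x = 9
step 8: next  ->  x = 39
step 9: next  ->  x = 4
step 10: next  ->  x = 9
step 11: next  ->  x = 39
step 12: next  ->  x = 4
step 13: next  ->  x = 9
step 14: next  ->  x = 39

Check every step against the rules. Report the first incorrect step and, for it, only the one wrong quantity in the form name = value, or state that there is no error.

Recomputing the run from the initial state:
step 1: x = 9
step 2: x = 39
step 3: x = 4
step 4: x = 9
step 5: x = 39
step 6: x = 4
step 7: x = 9
step 8: x = 39
step 9: x = 4
step 10: x = 9
step 11: x = 39
step 12: x = 4
step 13: x = 9
step 14: x = 39
This matches the transcript at every step.

no error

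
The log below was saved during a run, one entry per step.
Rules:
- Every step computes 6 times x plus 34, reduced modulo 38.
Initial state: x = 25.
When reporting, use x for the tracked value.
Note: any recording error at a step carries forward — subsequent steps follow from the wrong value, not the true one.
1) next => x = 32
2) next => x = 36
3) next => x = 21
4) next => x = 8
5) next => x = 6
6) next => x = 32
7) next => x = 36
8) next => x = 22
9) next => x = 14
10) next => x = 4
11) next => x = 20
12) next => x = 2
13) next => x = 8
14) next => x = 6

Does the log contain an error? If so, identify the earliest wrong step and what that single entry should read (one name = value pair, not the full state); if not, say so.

step 3, x = 22

step 1: x = (6*25 + 34) mod 38 = 32 -> exactly as logged
step 2: x = (6*32 + 34) mod 38 = 36 -> matches
step 3: x = (6*36 + 34) mod 38 = 22 -> the log has a different value
The earliest wrong entry is at step 3: it should read x = 22.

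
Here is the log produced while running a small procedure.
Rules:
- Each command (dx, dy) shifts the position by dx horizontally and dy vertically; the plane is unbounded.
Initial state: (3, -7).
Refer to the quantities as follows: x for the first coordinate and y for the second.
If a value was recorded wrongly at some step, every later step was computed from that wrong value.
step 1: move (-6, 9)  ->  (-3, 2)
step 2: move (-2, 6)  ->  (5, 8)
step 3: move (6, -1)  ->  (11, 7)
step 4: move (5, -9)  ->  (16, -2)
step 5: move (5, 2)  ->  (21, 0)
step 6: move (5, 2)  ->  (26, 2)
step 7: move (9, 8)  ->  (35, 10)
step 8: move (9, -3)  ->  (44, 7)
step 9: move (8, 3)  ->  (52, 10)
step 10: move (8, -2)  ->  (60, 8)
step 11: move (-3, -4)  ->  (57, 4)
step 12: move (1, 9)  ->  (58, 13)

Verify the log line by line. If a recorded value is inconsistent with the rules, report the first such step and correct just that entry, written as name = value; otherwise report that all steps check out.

step 2, x = -5

Recomputing the run from the initial state:
step 1: x = -3, y = 2
step 2: x = -5, y = 8
step 3: x = 1, y = 7
step 4: x = 6, y = -2
step 5: x = 11, y = 0
step 6: x = 16, y = 2
step 7: x = 25, y = 10
step 8: x = 34, y = 7
step 9: x = 42, y = 10
step 10: x = 50, y = 8
step 11: x = 47, y = 4
step 12: x = 48, y = 13
The first disagreement with the log is at step 2, where the value should be x = -5.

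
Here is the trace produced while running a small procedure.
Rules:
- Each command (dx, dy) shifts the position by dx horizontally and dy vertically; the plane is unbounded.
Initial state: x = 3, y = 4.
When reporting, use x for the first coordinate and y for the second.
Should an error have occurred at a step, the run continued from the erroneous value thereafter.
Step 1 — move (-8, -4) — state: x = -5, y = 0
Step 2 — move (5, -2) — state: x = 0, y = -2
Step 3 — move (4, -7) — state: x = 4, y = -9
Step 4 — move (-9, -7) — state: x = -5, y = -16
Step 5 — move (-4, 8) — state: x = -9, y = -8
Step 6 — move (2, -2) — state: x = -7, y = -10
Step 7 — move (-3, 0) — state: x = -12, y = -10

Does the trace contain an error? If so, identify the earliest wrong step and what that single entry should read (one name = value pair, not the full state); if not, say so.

step 7, x = -10

Step 1: x = 3 + (-8) = -5, y = 4 + (-4) = 0 — same as recorded.
Step 2: x = -5 + (5) = 0, y = 0 + (-2) = -2 — consistent with the trace.
Step 3: x = 0 + (4) = 4, y = -2 + (-7) = -9 — no discrepancy.
Step 4: x = 4 + (-9) = -5, y = -9 + (-7) = -16 — no discrepancy.
Step 5: x = -5 + (-4) = -9, y = -16 + (8) = -8 — same as recorded.
Step 6: x = -9 + (2) = -7, y = -8 + (-2) = -10 — in agreement.
Step 7: x = -7 + (-3) = -10, y = -10 + (0) = -10 — the trace disagrees here.
First incorrect step: 7; the correct value is x = -10.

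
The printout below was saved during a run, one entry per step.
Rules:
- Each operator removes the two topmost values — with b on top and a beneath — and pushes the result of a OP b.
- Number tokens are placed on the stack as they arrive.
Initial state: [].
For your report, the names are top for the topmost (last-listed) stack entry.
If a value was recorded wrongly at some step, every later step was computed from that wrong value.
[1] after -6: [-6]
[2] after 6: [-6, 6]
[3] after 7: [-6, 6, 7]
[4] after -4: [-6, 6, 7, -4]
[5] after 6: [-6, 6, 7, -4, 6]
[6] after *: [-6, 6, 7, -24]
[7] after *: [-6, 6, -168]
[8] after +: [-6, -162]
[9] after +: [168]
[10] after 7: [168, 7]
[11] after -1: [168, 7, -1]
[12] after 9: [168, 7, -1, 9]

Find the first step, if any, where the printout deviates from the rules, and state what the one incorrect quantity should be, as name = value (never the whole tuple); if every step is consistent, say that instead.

step 9, top = -168

Recomputing the run from the initial state:
step 1: [-6]
step 2: [-6, 6]
step 3: [-6, 6, 7]
step 4: [-6, 6, 7, -4]
step 5: [-6, 6, 7, -4, 6]
step 6: [-6, 6, 7, -24]
step 7: [-6, 6, -168]
step 8: [-6, -162]
step 9: [-168]
step 10: [-168, 7]
step 11: [-168, 7, -1]
step 12: [-168, 7, -1, 9]
The first disagreement with the printout is at step 9, where the value should be top = -168.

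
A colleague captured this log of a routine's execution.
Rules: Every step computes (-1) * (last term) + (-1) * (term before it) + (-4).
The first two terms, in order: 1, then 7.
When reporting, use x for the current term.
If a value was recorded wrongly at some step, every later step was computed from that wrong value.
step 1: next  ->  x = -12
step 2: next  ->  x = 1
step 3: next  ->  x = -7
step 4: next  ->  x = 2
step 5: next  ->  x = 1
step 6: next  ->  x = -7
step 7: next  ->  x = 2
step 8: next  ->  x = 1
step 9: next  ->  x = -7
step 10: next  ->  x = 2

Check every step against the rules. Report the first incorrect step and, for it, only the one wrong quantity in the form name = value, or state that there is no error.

step 3, x = 7

Recomputing the run from the initial state:
step 1: x = -12
step 2: x = 1
step 3: x = 7
step 4: x = -12
step 5: x = 1
step 6: x = 7
step 7: x = -12
step 8: x = 1
step 9: x = 7
step 10: x = -12
The first disagreement with the log is at step 3, where the value should be x = 7.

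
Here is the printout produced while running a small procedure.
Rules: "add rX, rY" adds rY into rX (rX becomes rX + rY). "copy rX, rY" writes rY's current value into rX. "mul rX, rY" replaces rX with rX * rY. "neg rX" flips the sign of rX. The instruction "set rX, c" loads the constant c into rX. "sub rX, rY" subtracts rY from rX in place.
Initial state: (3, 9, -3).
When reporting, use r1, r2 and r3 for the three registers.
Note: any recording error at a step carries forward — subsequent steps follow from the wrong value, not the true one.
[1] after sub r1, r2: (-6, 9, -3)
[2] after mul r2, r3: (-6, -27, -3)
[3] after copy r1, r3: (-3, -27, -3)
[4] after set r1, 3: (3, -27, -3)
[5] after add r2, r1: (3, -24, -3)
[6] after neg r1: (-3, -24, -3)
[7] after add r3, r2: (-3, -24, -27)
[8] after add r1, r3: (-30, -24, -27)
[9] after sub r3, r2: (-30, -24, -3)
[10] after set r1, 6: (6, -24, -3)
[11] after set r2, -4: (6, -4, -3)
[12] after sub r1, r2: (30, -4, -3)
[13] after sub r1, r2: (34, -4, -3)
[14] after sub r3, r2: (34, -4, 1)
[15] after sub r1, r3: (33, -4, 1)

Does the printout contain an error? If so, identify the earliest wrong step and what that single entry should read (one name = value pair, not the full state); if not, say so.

step 12, r1 = 10

step 1: r1 = 3 - 9 = -6 -> in agreement
step 2: r2 = 9 * -3 = -27 -> confirmed correct
step 3: r1 = -3 -> confirmed correct
step 4: r1 = 3 -> matches
step 5: r2 = -27 + 3 = -24 -> no discrepancy
step 6: r1 = -(3) = -3 -> exactly as logged
step 7: r3 = -3 + -24 = -27 -> agrees with the printout
step 8: r1 = -3 + -27 = -30 -> matches
step 9: r3 = -27 - -24 = -3 -> agrees with the printout
step 10: r1 = 6 -> agrees with the printout
step 11: r2 = -4 -> no discrepancy
step 12: r1 = 6 - -4 = 10 -> the printout has a different value
First incorrect step: 12; the correct value is r1 = 10.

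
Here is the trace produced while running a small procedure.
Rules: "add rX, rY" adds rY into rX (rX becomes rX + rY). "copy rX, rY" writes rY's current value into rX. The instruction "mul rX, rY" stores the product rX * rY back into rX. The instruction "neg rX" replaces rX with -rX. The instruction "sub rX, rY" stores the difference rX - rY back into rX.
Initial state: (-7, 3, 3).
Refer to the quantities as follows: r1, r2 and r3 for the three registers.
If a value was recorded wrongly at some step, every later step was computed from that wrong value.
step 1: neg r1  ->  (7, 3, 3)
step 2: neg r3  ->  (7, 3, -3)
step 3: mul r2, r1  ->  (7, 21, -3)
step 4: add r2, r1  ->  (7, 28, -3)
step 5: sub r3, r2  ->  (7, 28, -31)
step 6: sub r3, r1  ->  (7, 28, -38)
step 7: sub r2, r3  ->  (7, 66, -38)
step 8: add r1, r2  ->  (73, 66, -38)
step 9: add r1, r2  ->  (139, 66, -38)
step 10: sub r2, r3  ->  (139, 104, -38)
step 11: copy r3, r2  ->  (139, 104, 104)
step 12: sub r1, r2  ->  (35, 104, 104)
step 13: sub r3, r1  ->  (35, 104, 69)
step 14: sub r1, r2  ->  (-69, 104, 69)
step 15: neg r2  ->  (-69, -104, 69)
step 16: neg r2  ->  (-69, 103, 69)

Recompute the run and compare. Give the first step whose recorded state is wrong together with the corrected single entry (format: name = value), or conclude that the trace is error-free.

step 1: r1 = -(-7) = 7 -> in agreement
step 2: r3 = -(3) = -3 -> verified
step 3: r2 = 3 * 7 = 21 -> in agreement
step 4: r2 = 21 + 7 = 28 -> same as recorded
step 5: r3 = -3 - 28 = -31 -> confirmed correct
step 6: r3 = -31 - 7 = -38 -> exactly as logged
step 7: r2 = 28 - -38 = 66 -> verified
step 8: r1 = 7 + 66 = 73 -> verified
step 9: r1 = 73 + 66 = 139 -> exactly as logged
step 10: r2 = 66 - -38 = 104 -> exactly as logged
step 11: r3 = 104 -> same as recorded
step 12: r1 = 139 - 104 = 35 -> consistent with the trace
step 13: r3 = 104 - 35 = 69 -> no discrepancy
step 14: r1 = 35 - 104 = -69 -> checks out
step 15: r2 = -(104) = -104 -> confirmed correct
step 16: r2 = -(-104) = 104 -> the recorded entry deviates here
First deviation found at step 16; the corrected entry is r2 = 104.

step 16, r2 = 104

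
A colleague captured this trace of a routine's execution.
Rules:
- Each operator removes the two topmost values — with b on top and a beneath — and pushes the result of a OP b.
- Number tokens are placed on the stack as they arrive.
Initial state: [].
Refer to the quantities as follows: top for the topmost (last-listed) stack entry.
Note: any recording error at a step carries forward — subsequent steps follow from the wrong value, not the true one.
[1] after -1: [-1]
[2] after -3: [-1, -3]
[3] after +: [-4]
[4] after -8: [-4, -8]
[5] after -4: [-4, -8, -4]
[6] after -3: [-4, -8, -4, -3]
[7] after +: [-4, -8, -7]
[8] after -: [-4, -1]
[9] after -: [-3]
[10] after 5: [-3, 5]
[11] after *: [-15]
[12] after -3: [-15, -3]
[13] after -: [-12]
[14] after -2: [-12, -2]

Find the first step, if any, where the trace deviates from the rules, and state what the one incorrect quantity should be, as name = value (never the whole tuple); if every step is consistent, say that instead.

no error

1. push -1: top = -1 (in agreement)
2. push -3: top = -3 (exactly as logged)
3. -1 + -3 = -4 (same as recorded)
4. push -8: top = -8 (confirmed correct)
5. push -4: top = -4 (same as recorded)
6. push -3: top = -3 (same as recorded)
7. -4 + -3 = -7 (verified)
8. -8 - -7 = -1 (checks out)
9. -4 - -1 = -3 (no discrepancy)
10. push 5: top = 5 (no discrepancy)
11. -3 * 5 = -15 (checks out)
12. push -3: top = -3 (no discrepancy)
13. -15 - -3 = -12 (matches)
14. push -2: top = -2 (matches)
The whole run recomputes cleanly — no discrepancies.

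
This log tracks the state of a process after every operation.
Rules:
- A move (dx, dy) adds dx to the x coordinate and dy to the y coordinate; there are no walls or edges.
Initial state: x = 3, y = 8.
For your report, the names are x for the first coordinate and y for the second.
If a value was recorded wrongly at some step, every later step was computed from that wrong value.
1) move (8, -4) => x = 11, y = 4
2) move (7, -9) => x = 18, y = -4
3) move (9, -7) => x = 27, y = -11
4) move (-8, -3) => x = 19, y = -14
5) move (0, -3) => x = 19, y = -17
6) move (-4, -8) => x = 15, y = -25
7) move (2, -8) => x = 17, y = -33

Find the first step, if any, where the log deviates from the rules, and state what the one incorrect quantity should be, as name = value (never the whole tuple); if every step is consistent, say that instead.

step 1: x = 3 + (8) = 11, y = 8 + (-4) = 4 -> agrees with the log
step 2: x = 11 + (7) = 18, y = 4 + (-9) = -5 -> a discrepancy with the log
Step 2 is the first one off; corrected, y = -5.

step 2, y = -5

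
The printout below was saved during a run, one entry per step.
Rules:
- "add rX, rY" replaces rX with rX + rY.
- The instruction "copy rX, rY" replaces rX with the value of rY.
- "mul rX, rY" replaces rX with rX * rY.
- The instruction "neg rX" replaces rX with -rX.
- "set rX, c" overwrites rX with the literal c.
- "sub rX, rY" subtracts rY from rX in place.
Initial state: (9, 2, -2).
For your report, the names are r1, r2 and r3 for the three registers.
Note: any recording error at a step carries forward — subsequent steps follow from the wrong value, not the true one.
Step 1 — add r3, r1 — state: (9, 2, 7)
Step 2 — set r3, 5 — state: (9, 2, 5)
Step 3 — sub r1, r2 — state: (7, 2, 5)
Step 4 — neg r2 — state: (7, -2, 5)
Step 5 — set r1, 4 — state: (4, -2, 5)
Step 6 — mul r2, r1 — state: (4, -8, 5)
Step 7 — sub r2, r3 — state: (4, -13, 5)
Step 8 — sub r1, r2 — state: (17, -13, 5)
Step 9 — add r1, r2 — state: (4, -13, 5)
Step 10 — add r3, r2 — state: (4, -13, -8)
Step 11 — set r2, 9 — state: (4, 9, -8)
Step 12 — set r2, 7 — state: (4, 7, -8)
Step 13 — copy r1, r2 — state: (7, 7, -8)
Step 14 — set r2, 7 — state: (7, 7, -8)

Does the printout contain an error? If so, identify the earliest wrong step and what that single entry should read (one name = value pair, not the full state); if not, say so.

no error

Step 1: r3 = -2 + 9 = 7 — no discrepancy.
Step 2: r3 = 5 — matches.
Step 3: r1 = 9 - 2 = 7 — no discrepancy.
Step 4: r2 = -(2) = -2 — verified.
Step 5: r1 = 4 — verified.
Step 6: r2 = -2 * 4 = -8 — exactly as logged.
Step 7: r2 = -8 - 5 = -13 — exactly as logged.
Step 8: r1 = 4 - -13 = 17 — no discrepancy.
Step 9: r1 = 17 + -13 = 4 — same as recorded.
Step 10: r3 = 5 + -13 = -8 — no discrepancy.
Step 11: r2 = 9 — exactly as logged.
Step 12: r2 = 7 — confirmed correct.
Step 13: r1 = 7 — checks out.
Step 14: r2 = 7 — agrees with the printout.
All steps check out; nothing to correct.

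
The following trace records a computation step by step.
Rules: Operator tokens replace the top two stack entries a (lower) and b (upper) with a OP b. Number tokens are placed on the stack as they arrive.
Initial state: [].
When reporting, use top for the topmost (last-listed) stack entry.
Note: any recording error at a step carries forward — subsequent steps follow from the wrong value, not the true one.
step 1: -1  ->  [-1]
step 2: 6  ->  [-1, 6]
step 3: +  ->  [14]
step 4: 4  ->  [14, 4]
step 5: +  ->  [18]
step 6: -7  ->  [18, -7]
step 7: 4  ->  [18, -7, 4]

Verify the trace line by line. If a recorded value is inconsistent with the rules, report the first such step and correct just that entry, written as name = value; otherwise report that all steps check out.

Recomputing the run from the initial state:
step 1: [-1]
step 2: [-1, 6]
step 3: [5]
step 4: [5, 4]
step 5: [9]
step 6: [9, -7]
step 7: [9, -7, 4]
The first disagreement with the trace is at step 3, where the value should be top = 5.

step 3, top = 5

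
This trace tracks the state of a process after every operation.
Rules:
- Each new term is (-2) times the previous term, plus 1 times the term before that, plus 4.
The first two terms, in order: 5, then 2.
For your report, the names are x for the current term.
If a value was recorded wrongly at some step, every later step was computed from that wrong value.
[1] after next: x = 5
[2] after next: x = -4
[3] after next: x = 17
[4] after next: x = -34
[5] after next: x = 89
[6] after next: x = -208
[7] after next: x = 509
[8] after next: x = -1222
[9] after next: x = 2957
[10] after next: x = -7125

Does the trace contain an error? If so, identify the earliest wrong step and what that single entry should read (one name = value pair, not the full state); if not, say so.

step 1: x = -2*(2) + (1)*(5) + (4) = 5 -> no discrepancy
step 2: x = -2*(5) + (1)*(2) + (4) = -4 -> no discrepancy
step 3: x = -2*(-4) + (1)*(5) + (4) = 17 -> no discrepancy
step 4: x = -2*(17) + (1)*(-4) + (4) = -34 -> checks out
step 5: x = -2*(-34) + (1)*(17) + (4) = 89 -> consistent with the trace
step 6: x = -2*(89) + (1)*(-34) + (4) = -208 -> consistent with the trace
step 7: x = -2*(-208) + (1)*(89) + (4) = 509 -> same as recorded
step 8: x = -2*(509) + (1)*(-208) + (4) = -1222 -> consistent with the trace
step 9: x = -2*(-1222) + (1)*(509) + (4) = 2957 -> same as recorded
step 10: x = -2*(2957) + (1)*(-1222) + (4) = -7132 -> not what was recorded
So the first discrepancy is step 10, where the right value is x = -7132.

step 10, x = -7132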